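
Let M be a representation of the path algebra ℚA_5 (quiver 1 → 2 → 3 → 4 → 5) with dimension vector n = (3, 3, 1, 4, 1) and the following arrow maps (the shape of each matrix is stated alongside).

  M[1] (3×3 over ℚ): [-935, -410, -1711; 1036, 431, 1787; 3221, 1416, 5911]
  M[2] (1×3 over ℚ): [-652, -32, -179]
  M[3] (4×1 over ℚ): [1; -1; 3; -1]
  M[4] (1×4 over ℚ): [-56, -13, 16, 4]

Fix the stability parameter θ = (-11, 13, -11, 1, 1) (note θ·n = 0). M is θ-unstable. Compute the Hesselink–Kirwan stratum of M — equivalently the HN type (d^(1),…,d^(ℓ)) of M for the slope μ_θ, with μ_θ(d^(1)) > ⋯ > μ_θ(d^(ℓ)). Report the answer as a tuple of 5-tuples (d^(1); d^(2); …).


Barcode: M ≅ I[1,1], I[1,2], I[1,5], I[2,2], I[4,4]^3. HN layers by μ_θ (3 steps, strictly decreasing):
  μ^(1)=13; μ^(2)=1; μ^(3)=-11

((0, 2, 0, 0, 0); (0, 1, 1, 4, 1); (3, 0, 0, 0, 0))


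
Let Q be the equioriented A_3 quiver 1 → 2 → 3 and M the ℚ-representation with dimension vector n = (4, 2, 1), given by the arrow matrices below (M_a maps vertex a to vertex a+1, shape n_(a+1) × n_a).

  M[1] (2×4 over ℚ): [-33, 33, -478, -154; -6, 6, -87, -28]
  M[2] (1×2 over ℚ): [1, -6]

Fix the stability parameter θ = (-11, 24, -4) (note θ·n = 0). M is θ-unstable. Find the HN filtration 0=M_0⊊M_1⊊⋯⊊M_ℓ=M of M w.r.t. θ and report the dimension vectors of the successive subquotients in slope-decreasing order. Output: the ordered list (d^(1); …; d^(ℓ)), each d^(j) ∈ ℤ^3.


Interval decomposition of M: I[1,1]^2, I[1,2], I[1,3].
HN type (ℓ=3): μ^(1)=24; μ^(2)=10; μ^(3)=-11

((0, 1, 0); (0, 1, 1); (4, 0, 0))


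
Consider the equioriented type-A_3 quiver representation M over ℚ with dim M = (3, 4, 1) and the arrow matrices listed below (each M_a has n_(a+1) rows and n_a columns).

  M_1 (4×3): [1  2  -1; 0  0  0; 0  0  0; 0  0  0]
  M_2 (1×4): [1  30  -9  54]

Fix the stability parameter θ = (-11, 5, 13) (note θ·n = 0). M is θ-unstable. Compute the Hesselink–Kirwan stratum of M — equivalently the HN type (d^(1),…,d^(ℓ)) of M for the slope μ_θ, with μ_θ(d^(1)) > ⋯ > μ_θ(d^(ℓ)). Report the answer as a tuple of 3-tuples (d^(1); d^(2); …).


Via rank(M_{q-1}∘⋯∘M_p): M ≅ I[1,1]^2, I[1,3], I[2,2]^3.
μ_θ-semistable layers: μ^(1)=13; μ^(2)=5; μ^(3)=-11

((0, 0, 1); (0, 4, 0); (3, 0, 0))


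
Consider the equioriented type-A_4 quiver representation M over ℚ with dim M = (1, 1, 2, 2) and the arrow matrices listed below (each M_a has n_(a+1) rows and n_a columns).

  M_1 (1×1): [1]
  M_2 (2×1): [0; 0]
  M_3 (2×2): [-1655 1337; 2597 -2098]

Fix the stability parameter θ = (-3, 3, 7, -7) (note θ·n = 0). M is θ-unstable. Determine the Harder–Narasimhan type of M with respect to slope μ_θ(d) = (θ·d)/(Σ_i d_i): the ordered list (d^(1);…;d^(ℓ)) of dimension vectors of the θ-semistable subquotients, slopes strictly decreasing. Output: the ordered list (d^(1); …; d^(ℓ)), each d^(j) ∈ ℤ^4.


Via rank(M_{q-1}∘⋯∘M_p): M ≅ I[1,2], I[3,4]^2.
μ_θ-semistable layers: μ^(1)=3; μ^(2)=0; μ^(3)=-3

((0, 1, 0, 0); (0, 0, 2, 2); (1, 0, 0, 0))


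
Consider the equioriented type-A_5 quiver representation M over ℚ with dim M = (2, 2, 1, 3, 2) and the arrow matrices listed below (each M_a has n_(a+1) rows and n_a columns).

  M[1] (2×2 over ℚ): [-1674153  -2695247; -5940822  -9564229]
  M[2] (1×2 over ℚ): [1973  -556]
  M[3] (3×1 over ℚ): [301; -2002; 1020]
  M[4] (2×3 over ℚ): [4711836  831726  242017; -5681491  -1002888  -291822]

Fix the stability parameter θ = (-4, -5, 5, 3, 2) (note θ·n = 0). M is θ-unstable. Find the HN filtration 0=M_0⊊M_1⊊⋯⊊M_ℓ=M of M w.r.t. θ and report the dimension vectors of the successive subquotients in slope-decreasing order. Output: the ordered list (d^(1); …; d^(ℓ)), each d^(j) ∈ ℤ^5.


Interval decomposition of M: I[1,2], I[1,5], I[4,4], I[4,5].
HN type (ℓ=4): μ^(1)=10/3; μ^(2)=3; μ^(3)=5/2; μ^(4)=-9/2

((0, 0, 1, 1, 1); (0, 0, 0, 1, 0); (0, 0, 0, 1, 1); (2, 2, 0, 0, 0))


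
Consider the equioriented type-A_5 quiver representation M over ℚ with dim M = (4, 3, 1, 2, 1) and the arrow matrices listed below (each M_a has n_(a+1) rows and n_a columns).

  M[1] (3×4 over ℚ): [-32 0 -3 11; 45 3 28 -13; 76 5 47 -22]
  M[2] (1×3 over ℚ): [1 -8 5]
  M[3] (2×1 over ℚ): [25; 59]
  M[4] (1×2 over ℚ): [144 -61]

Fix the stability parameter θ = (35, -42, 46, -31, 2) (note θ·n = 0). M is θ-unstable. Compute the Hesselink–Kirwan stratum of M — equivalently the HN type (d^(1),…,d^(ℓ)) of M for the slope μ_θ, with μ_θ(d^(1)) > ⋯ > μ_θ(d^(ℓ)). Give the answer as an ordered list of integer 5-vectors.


Via rank(M_{q-1}∘⋯∘M_p): M ≅ I[1,1], I[1,2]^2, I[1,5], I[4,4].
μ_θ-semistable layers: μ^(1)=35; μ^(2)=17/3; μ^(3)=-7/2; μ^(4)=-31

((1, 0, 0, 0, 0); (0, 0, 1, 1, 1); (3, 3, 0, 0, 0); (0, 0, 0, 1, 0))


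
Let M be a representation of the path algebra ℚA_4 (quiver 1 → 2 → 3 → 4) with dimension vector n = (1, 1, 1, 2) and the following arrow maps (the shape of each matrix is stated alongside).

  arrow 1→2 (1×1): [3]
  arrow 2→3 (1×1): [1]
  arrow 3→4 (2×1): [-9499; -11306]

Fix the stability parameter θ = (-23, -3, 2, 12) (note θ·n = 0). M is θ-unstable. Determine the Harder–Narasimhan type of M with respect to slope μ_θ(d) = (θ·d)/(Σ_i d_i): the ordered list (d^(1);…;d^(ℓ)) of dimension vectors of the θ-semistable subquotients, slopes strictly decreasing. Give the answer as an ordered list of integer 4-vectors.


Barcode: M ≅ I[1,4], I[4,4]. HN layers by μ_θ (4 steps, strictly decreasing):
  μ^(1)=12; μ^(2)=2; μ^(3)=-3; μ^(4)=-23

((0, 0, 0, 2); (0, 0, 1, 0); (0, 1, 0, 0); (1, 0, 0, 0))


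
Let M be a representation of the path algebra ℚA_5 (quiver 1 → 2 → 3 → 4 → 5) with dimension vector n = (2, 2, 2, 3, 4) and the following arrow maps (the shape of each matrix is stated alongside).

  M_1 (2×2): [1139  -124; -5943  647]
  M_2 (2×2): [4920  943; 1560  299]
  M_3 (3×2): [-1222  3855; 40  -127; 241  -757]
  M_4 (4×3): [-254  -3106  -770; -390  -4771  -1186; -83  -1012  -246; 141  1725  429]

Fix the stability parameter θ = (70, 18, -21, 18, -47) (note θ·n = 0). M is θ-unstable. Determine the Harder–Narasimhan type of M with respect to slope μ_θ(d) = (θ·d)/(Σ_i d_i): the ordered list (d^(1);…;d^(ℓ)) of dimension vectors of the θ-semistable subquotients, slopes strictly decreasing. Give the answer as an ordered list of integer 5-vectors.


Barcode: M ≅ I[1,2], I[1,5], I[3,5], I[4,5], I[5,5]. HN layers by μ_θ (5 steps, strictly decreasing):
  μ^(1)=44; μ^(2)=38/5; μ^(3)=-29/2; μ^(4)=-21; μ^(5)=-47

((1, 1, 0, 0, 0); (1, 1, 1, 1, 1); (0, 0, 0, 2, 2); (0, 0, 1, 0, 0); (0, 0, 0, 0, 1))


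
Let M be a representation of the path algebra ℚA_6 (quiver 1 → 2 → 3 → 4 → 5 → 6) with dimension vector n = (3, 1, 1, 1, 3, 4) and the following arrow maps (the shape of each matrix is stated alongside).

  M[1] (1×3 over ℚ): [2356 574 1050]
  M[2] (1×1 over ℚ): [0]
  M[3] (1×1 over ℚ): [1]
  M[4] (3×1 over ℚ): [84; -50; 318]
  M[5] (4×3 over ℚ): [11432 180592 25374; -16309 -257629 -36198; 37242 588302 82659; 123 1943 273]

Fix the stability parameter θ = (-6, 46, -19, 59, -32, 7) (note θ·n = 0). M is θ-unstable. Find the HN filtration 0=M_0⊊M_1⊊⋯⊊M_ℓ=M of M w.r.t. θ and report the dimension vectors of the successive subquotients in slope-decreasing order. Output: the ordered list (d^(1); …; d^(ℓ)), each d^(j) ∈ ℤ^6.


Via rank(M_{q-1}∘⋯∘M_p): M ≅ I[1,1]^2, I[1,2], I[3,6], I[5,5], I[5,6], I[6,6]^2.
μ_θ-semistable layers: μ^(1)=46; μ^(2)=34/3; μ^(3)=7; μ^(4)=-6; μ^(5)=-19; μ^(6)=-32

((0, 1, 0, 0, 0, 0); (0, 0, 0, 1, 1, 1); (0, 0, 0, 0, 0, 3); (3, 0, 0, 0, 0, 0); (0, 0, 1, 0, 0, 0); (0, 0, 0, 0, 2, 0))


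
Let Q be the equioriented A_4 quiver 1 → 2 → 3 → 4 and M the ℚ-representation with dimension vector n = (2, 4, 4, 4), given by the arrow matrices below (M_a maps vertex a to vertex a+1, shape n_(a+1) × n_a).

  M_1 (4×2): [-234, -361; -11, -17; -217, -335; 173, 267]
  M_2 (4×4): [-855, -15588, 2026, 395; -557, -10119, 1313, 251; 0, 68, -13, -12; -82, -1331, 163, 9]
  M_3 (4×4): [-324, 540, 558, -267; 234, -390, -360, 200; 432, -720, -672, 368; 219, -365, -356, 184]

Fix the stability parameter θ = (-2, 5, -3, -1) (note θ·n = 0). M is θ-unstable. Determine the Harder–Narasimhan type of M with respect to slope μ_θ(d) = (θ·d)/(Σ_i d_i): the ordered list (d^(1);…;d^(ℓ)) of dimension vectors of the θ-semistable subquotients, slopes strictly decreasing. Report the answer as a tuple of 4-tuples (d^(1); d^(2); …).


Interval decomposition of M: I[1,3], I[1,4], I[2,3], I[2,4], I[4,4]^2.
HN type (ℓ=4): μ^(1)=1; μ^(2)=1/3; μ^(3)=-1; μ^(4)=-2

((0, 2, 2, 0); (0, 2, 2, 2); (0, 0, 0, 2); (2, 0, 0, 0))


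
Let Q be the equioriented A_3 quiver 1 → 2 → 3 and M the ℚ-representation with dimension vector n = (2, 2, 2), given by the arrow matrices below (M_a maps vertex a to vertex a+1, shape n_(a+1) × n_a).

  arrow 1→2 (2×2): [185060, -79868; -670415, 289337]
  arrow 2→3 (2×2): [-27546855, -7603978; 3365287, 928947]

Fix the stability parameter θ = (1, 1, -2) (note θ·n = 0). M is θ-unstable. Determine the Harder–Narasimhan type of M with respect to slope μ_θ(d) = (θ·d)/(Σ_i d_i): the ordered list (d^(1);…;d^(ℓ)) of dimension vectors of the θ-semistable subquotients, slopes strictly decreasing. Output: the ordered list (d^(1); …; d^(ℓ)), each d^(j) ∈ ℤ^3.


Barcode: M ≅ I[1,1], I[1,3], I[2,3]. HN layers by μ_θ (3 steps, strictly decreasing):
  μ^(1)=1; μ^(2)=0; μ^(3)=-1/2

((1, 0, 0); (1, 1, 1); (0, 1, 1))


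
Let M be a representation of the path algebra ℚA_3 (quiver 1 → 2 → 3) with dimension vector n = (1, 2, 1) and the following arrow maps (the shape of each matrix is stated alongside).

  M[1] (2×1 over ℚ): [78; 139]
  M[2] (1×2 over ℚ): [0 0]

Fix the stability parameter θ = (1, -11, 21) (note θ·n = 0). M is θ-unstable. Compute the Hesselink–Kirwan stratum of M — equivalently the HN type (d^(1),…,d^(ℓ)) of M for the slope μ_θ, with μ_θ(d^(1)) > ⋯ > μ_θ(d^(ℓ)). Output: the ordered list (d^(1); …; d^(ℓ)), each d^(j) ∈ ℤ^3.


Barcode: M ≅ I[1,2], I[2,2], I[3,3]. HN layers by μ_θ (3 steps, strictly decreasing):
  μ^(1)=21; μ^(2)=-5; μ^(3)=-11

((0, 0, 1); (1, 1, 0); (0, 1, 0))


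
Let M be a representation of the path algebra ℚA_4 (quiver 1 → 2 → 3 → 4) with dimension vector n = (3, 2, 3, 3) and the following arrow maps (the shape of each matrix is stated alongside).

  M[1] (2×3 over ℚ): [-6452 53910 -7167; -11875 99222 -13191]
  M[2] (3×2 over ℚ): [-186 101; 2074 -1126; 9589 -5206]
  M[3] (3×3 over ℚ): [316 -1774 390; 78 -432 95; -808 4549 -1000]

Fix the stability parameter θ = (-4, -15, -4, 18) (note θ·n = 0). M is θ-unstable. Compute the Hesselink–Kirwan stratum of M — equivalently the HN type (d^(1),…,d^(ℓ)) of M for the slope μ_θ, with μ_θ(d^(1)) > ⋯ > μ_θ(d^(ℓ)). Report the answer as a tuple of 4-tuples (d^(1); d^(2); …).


Barcode: M ≅ I[1,1], I[1,4]^2, I[3,3], I[4,4]. HN layers by μ_θ (3 steps, strictly decreasing):
  μ^(1)=18; μ^(2)=-4; μ^(3)=-19/2

((0, 0, 0, 3); (1, 0, 3, 0); (2, 2, 0, 0))


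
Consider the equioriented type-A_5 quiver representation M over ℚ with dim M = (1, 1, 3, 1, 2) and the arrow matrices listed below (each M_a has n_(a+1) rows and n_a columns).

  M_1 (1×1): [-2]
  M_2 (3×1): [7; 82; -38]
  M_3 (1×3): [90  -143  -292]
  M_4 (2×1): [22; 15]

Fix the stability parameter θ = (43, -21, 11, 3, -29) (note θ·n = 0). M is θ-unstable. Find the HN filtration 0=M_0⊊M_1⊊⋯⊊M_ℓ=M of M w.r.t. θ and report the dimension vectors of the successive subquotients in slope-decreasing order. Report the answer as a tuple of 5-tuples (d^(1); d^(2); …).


Barcode: M ≅ I[1,3], I[3,3], I[3,5], I[5,5]. HN layers by μ_θ (3 steps, strictly decreasing):
  μ^(1)=11; μ^(2)=-5; μ^(3)=-29

((1, 1, 2, 0, 0); (0, 0, 1, 1, 1); (0, 0, 0, 0, 1))


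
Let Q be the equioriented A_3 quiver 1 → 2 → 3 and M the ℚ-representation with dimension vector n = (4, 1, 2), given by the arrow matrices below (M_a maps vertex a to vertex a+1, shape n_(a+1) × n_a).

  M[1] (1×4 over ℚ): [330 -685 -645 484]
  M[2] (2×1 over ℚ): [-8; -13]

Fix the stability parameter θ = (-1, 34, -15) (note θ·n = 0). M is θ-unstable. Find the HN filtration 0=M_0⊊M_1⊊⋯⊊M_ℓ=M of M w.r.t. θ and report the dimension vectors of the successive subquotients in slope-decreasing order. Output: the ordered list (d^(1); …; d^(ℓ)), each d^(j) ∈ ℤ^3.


Interval decomposition of M: I[1,1]^3, I[1,3], I[3,3].
HN type (ℓ=3): μ^(1)=19/2; μ^(2)=-1; μ^(3)=-15

((0, 1, 1); (4, 0, 0); (0, 0, 1))


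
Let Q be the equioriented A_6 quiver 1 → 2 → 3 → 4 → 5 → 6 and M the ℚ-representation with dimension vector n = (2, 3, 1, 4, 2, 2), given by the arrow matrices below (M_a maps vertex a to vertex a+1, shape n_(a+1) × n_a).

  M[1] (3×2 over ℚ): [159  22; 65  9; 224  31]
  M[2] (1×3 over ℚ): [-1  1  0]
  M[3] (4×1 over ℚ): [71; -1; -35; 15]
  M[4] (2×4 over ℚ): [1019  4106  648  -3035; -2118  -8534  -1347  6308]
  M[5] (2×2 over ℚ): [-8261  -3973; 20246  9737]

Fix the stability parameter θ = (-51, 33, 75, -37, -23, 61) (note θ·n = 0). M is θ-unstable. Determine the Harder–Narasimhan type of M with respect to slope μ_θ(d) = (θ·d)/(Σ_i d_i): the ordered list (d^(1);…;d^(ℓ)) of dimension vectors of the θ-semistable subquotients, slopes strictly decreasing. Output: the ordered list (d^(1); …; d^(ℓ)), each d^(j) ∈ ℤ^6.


Via rank(M_{q-1}∘⋯∘M_p): M ≅ I[1,2], I[1,6], I[2,2], I[4,4]^2, I[4,6].
μ_θ-semistable layers: μ^(1)=61; μ^(2)=33; μ^(3)=12; μ^(4)=-23; μ^(5)=-37; μ^(6)=-51

((0, 0, 0, 0, 0, 2); (0, 2, 0, 0, 0, 0); (0, 1, 1, 1, 1, 0); (0, 0, 0, 0, 1, 0); (0, 0, 0, 3, 0, 0); (2, 0, 0, 0, 0, 0))


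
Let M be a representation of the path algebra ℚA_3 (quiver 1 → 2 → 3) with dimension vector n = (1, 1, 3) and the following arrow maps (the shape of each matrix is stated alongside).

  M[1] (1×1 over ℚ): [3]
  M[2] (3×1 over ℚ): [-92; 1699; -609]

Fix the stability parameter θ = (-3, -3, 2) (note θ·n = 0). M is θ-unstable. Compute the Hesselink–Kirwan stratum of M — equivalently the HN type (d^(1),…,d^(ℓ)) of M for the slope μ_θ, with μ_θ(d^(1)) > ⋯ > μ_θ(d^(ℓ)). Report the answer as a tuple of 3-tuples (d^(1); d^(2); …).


Via rank(M_{q-1}∘⋯∘M_p): M ≅ I[1,3], I[3,3]^2.
μ_θ-semistable layers: μ^(1)=2; μ^(2)=-3

((0, 0, 3); (1, 1, 0))


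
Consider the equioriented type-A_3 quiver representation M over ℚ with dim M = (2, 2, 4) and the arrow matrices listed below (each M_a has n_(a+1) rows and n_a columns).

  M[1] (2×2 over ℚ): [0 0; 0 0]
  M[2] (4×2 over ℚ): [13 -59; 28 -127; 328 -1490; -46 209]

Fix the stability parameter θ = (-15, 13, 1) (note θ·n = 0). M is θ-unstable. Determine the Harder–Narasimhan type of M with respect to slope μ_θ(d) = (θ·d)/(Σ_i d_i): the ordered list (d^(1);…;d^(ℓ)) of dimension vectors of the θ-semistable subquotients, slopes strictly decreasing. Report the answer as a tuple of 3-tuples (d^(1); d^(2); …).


Via rank(M_{q-1}∘⋯∘M_p): M ≅ I[1,1]^2, I[2,3]^2, I[3,3]^2.
μ_θ-semistable layers: μ^(1)=7; μ^(2)=1; μ^(3)=-15

((0, 2, 2); (0, 0, 2); (2, 0, 0))


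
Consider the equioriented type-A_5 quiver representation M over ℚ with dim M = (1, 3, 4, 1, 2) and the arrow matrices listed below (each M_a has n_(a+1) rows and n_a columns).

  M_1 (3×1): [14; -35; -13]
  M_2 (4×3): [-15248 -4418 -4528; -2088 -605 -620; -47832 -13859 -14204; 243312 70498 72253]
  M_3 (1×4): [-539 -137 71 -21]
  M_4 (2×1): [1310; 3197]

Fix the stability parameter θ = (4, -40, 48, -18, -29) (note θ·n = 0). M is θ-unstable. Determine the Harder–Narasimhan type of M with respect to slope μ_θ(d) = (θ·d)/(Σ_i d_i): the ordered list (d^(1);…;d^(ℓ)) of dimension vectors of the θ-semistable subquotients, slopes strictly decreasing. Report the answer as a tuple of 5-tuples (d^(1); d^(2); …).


Via rank(M_{q-1}∘⋯∘M_p): M ≅ I[1,5], I[2,2], I[2,3], I[3,3]^2, I[5,5].
μ_θ-semistable layers: μ^(1)=48; μ^(2)=1/3; μ^(3)=-18; μ^(4)=-29; μ^(5)=-40

((0, 0, 3, 0, 0); (0, 0, 1, 1, 1); (1, 1, 0, 0, 0); (0, 0, 0, 0, 1); (0, 2, 0, 0, 0))


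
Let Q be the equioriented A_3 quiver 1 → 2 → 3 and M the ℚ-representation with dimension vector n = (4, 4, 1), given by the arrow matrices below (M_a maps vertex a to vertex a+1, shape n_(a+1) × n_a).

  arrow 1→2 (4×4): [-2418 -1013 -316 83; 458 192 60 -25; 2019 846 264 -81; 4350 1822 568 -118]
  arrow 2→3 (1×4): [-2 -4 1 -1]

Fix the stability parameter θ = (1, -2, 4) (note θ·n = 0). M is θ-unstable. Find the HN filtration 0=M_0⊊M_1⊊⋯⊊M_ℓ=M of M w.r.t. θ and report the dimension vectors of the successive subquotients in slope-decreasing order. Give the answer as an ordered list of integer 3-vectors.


Barcode: M ≅ I[1,2]^3, I[1,3]. HN layers by μ_θ (2 steps, strictly decreasing):
  μ^(1)=4; μ^(2)=-1/2

((0, 0, 1); (4, 4, 0))


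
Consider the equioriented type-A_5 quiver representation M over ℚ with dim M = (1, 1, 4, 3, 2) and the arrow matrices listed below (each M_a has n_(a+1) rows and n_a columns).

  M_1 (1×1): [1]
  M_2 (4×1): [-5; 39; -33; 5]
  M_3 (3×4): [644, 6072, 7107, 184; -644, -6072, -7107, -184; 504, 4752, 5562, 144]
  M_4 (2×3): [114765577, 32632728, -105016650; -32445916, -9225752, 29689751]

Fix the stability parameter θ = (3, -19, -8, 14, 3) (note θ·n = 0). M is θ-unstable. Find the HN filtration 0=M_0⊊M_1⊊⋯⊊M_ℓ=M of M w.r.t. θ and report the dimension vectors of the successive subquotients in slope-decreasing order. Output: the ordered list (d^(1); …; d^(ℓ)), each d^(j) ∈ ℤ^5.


Barcode: M ≅ I[1,5], I[3,3]^3, I[4,4], I[4,5]. HN layers by μ_θ (3 steps, strictly decreasing):
  μ^(1)=14; μ^(2)=17/2; μ^(3)=-8

((0, 0, 0, 1, 0); (0, 0, 0, 2, 2); (1, 1, 4, 0, 0))


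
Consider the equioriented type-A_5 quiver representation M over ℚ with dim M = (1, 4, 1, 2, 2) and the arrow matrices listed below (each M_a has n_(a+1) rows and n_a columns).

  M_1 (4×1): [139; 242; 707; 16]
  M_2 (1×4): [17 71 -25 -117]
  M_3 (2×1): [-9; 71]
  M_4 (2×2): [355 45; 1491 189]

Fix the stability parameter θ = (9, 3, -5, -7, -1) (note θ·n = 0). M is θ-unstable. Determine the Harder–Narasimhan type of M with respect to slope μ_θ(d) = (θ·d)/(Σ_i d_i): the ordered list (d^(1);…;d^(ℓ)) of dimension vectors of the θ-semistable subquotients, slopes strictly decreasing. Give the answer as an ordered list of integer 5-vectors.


Via rank(M_{q-1}∘⋯∘M_p): M ≅ I[1,4], I[2,2]^3, I[4,5], I[5,5].
μ_θ-semistable layers: μ^(1)=3; μ^(2)=0; μ^(3)=-1; μ^(4)=-7

((0, 3, 0, 0, 0); (1, 1, 1, 1, 0); (0, 0, 0, 0, 2); (0, 0, 0, 1, 0))


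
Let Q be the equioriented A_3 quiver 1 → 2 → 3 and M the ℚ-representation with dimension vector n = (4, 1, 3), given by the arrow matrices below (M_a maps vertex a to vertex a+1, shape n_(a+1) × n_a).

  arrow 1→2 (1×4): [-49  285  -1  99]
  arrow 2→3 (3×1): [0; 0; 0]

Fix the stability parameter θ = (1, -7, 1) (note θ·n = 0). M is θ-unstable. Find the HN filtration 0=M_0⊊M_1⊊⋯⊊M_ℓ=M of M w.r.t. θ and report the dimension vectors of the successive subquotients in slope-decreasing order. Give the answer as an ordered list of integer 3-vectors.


Interval decomposition of M: I[1,1]^3, I[1,2], I[3,3]^3.
HN type (ℓ=2): μ^(1)=1; μ^(2)=-3

((3, 0, 3); (1, 1, 0))


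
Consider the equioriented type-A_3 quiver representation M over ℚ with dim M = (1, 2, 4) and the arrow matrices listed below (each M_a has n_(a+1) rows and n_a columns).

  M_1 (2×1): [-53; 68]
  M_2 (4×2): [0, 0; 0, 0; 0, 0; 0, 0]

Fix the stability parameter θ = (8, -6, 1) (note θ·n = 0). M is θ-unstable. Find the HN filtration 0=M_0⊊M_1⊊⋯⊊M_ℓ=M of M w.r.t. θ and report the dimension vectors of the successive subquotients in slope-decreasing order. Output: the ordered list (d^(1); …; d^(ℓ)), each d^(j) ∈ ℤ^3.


Barcode: M ≅ I[1,2], I[2,2], I[3,3]^4. HN layers by μ_θ (2 steps, strictly decreasing):
  μ^(1)=1; μ^(2)=-6

((1, 1, 4); (0, 1, 0))


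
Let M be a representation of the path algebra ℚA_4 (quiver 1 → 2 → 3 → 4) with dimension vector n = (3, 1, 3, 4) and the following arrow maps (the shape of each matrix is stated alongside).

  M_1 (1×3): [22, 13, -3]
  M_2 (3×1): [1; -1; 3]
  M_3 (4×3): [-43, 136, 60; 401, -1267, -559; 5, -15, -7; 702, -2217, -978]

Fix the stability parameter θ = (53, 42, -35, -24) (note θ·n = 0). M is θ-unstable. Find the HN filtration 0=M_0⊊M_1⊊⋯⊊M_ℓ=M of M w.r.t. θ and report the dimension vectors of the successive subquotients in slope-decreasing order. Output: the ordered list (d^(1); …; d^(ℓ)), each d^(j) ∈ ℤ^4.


Via rank(M_{q-1}∘⋯∘M_p): M ≅ I[1,1]^2, I[1,4], I[3,4]^2, I[4,4].
μ_θ-semistable layers: μ^(1)=53; μ^(2)=9; μ^(3)=-24; μ^(4)=-35

((2, 0, 0, 0); (1, 1, 1, 1); (0, 0, 0, 3); (0, 0, 2, 0))


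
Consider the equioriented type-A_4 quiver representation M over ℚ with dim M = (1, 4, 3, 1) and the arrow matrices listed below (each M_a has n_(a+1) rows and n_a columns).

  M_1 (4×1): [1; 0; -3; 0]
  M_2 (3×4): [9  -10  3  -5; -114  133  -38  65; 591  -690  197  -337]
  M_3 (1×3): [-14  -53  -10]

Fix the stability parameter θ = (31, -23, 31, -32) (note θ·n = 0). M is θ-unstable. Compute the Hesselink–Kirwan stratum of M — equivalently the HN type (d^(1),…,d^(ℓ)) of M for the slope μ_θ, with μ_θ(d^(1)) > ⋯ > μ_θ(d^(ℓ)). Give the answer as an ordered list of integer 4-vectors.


Interval decomposition of M: I[1,2], I[2,3]^2, I[2,4].
HN type (ℓ=4): μ^(1)=31; μ^(2)=4; μ^(3)=-1/2; μ^(4)=-23

((0, 0, 2, 0); (1, 1, 0, 0); (0, 0, 1, 1); (0, 3, 0, 0))


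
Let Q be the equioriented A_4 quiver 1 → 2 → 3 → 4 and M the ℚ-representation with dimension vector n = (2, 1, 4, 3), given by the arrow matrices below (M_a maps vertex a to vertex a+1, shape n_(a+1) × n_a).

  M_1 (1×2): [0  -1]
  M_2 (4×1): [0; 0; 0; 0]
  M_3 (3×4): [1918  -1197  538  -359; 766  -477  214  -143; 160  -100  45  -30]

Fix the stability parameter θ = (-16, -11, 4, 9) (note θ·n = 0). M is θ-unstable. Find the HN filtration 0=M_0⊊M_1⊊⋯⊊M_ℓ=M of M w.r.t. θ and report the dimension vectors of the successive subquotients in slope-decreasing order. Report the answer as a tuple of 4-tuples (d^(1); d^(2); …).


Via rank(M_{q-1}∘⋯∘M_p): M ≅ I[1,1], I[1,2], I[3,3]^2, I[3,4]^2, I[4,4].
μ_θ-semistable layers: μ^(1)=9; μ^(2)=4; μ^(3)=-11; μ^(4)=-16

((0, 0, 0, 3); (0, 0, 4, 0); (0, 1, 0, 0); (2, 0, 0, 0))


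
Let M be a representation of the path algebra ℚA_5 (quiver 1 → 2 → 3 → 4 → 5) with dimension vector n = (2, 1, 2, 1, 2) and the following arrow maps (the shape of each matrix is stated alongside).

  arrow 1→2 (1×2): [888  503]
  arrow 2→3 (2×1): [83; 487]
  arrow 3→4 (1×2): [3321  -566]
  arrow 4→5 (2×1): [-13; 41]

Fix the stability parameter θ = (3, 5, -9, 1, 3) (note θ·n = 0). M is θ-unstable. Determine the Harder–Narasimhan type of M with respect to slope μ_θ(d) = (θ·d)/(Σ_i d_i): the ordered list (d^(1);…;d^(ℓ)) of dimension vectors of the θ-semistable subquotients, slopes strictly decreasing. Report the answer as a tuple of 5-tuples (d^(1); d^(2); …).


Via rank(M_{q-1}∘⋯∘M_p): M ≅ I[1,1], I[1,5], I[3,3], I[5,5].
μ_θ-semistable layers: μ^(1)=3; μ^(2)=1; μ^(3)=-1/3; μ^(4)=-9

((1, 0, 0, 0, 2); (0, 0, 0, 1, 0); (1, 1, 1, 0, 0); (0, 0, 1, 0, 0))


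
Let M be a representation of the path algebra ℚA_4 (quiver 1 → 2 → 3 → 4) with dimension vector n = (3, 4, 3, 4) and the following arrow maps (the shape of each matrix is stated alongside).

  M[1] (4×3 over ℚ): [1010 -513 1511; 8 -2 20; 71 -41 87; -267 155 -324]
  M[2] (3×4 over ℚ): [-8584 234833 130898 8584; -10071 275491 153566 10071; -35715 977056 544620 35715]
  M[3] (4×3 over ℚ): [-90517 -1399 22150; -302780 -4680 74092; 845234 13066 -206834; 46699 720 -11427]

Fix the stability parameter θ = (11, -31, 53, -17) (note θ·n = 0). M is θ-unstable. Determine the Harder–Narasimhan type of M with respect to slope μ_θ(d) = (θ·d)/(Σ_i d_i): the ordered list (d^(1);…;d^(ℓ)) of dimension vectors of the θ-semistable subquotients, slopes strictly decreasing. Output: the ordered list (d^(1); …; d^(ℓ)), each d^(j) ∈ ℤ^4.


Interval decomposition of M: I[1,2], I[1,4]^2, I[2,4], I[4,4].
HN type (ℓ=4): μ^(1)=18; μ^(2)=-10; μ^(3)=-17; μ^(4)=-31

((0, 0, 3, 3); (3, 3, 0, 0); (0, 0, 0, 1); (0, 1, 0, 0))


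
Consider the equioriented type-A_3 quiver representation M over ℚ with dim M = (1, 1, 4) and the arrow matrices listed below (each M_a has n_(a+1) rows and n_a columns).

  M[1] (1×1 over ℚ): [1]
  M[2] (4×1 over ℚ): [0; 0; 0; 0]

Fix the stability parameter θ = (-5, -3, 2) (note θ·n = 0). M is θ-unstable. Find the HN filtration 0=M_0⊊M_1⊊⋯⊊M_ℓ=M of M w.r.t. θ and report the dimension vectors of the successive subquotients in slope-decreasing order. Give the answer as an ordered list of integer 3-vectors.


Barcode: M ≅ I[1,2], I[3,3]^4. HN layers by μ_θ (3 steps, strictly decreasing):
  μ^(1)=2; μ^(2)=-3; μ^(3)=-5

((0, 0, 4); (0, 1, 0); (1, 0, 0))


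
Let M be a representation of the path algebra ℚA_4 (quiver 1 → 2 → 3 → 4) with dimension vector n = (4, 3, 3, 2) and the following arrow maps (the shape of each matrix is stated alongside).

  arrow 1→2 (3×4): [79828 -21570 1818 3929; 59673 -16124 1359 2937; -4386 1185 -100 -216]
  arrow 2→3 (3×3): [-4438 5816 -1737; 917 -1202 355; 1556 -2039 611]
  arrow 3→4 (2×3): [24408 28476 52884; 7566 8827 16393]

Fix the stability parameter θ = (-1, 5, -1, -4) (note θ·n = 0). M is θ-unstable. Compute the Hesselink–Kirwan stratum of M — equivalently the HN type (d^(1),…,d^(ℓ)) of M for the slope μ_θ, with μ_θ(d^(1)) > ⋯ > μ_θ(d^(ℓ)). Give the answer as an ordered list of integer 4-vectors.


Via rank(M_{q-1}∘⋯∘M_p): M ≅ I[1,1], I[1,3]^2, I[1,4], I[4,4].
μ_θ-semistable layers: μ^(1)=2; μ^(2)=0; μ^(3)=-1; μ^(4)=-4

((0, 2, 2, 0); (0, 1, 1, 1); (4, 0, 0, 0); (0, 0, 0, 1))


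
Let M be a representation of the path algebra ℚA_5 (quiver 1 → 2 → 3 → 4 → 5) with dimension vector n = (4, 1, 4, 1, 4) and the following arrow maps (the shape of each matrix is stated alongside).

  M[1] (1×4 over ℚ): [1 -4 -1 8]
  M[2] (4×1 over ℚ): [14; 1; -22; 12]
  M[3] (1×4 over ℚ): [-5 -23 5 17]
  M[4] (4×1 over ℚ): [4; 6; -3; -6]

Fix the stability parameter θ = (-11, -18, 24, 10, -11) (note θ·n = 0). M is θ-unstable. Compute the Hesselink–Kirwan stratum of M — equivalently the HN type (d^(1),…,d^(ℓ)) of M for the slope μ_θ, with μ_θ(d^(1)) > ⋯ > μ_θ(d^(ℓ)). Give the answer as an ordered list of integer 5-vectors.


Via rank(M_{q-1}∘⋯∘M_p): M ≅ I[1,1]^3, I[1,5], I[3,3]^3, I[5,5]^3.
μ_θ-semistable layers: μ^(1)=24; μ^(2)=23/3; μ^(3)=-11; μ^(4)=-29/2

((0, 0, 3, 0, 0); (0, 0, 1, 1, 1); (3, 0, 0, 0, 3); (1, 1, 0, 0, 0))


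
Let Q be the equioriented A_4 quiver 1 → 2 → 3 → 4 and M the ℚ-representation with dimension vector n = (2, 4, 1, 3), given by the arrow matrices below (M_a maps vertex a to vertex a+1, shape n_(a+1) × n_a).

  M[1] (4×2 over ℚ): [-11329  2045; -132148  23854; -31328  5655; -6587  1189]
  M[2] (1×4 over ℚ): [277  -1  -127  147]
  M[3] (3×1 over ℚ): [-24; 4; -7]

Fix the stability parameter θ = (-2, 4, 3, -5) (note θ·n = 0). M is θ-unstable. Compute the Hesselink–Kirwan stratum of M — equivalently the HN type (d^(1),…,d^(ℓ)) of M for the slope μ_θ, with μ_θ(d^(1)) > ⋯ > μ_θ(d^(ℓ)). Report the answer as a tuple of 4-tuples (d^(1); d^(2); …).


Barcode: M ≅ I[1,2], I[1,4], I[2,2]^2, I[4,4]^2. HN layers by μ_θ (4 steps, strictly decreasing):
  μ^(1)=4; μ^(2)=2/3; μ^(3)=-2; μ^(4)=-5

((0, 3, 0, 0); (0, 1, 1, 1); (2, 0, 0, 0); (0, 0, 0, 2))


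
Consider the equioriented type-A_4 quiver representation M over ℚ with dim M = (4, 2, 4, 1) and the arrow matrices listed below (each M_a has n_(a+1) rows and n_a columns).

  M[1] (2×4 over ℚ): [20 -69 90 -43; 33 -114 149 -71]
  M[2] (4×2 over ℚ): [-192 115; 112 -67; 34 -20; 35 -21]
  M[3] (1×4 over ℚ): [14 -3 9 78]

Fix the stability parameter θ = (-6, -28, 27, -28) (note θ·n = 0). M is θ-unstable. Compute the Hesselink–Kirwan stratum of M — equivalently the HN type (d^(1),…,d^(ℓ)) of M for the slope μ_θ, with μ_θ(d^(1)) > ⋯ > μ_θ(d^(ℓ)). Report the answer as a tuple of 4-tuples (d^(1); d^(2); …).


Via rank(M_{q-1}∘⋯∘M_p): M ≅ I[1,1]^2, I[1,3], I[1,4], I[3,3]^2.
μ_θ-semistable layers: μ^(1)=27; μ^(2)=-1/2; μ^(3)=-6; μ^(4)=-17

((0, 0, 3, 0); (0, 0, 1, 1); (2, 0, 0, 0); (2, 2, 0, 0))


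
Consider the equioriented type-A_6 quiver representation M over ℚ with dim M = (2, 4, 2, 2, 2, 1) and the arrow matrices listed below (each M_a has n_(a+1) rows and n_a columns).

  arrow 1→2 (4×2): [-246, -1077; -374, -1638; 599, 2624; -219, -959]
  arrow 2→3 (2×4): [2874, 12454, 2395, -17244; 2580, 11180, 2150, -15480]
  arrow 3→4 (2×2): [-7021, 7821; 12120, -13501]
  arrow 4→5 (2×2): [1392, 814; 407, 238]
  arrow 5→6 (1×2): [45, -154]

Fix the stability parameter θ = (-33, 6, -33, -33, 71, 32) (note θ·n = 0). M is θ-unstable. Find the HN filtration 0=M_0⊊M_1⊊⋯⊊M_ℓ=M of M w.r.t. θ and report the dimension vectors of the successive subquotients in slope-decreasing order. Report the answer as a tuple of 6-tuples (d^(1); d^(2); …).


Interval decomposition of M: I[1,2], I[1,6], I[2,2]^2, I[3,5].
HN type (ℓ=5): μ^(1)=71; μ^(2)=103/2; μ^(3)=6; μ^(4)=-20; μ^(5)=-33

((0, 0, 0, 0, 1, 0); (0, 0, 0, 0, 1, 1); (0, 3, 0, 0, 0, 0); (0, 1, 1, 1, 0, 0); (2, 0, 1, 1, 0, 0))


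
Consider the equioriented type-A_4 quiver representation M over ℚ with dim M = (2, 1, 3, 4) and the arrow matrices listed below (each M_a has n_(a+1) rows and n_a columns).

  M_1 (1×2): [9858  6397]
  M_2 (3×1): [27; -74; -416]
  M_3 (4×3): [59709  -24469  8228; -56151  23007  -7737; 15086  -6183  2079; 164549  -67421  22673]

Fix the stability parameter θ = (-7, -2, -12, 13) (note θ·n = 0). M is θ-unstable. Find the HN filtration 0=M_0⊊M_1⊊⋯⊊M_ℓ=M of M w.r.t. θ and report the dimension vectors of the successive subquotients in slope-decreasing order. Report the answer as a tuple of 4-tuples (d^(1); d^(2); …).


Via rank(M_{q-1}∘⋯∘M_p): M ≅ I[1,1], I[1,4], I[3,4]^2, I[4,4].
μ_θ-semistable layers: μ^(1)=13; μ^(2)=-7; μ^(3)=-12

((0, 0, 0, 4); (2, 1, 1, 0); (0, 0, 2, 0))


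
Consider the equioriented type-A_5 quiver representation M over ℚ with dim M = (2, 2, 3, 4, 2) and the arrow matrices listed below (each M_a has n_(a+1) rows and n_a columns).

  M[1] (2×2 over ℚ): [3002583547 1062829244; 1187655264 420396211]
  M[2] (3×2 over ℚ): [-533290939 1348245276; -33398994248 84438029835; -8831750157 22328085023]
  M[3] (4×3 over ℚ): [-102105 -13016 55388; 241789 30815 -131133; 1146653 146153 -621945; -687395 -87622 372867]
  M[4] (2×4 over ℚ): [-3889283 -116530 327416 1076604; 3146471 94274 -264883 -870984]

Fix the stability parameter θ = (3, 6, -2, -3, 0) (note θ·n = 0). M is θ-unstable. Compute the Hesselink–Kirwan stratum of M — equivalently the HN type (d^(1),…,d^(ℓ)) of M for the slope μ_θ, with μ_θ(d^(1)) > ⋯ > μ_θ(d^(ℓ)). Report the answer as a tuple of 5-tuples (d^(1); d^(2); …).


Via rank(M_{q-1}∘⋯∘M_p): M ≅ I[1,5]^2, I[3,4], I[4,4].
μ_θ-semistable layers: μ^(1)=4/5; μ^(2)=-5/2; μ^(3)=-3

((2, 2, 2, 2, 2); (0, 0, 1, 1, 0); (0, 0, 0, 1, 0))


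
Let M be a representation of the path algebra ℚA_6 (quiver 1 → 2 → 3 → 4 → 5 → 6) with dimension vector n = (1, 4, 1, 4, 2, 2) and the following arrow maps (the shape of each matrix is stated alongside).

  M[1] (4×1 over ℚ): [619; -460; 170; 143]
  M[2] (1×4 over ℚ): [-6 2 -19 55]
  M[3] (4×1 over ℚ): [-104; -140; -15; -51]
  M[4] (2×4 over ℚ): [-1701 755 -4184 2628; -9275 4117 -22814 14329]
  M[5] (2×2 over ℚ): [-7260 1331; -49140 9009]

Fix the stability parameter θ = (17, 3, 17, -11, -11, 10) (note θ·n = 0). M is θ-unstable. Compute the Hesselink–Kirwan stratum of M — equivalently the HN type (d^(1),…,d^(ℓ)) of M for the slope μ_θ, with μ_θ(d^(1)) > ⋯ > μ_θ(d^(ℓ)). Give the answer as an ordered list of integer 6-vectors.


Via rank(M_{q-1}∘⋯∘M_p): M ≅ I[1,6], I[2,2]^3, I[4,4]^2, I[4,5], I[6,6].
μ_θ-semistable layers: μ^(1)=10; μ^(2)=3; μ^(3)=-11

((0, 0, 0, 0, 0, 2); (1, 4, 1, 1, 1, 0); (0, 0, 0, 3, 1, 0))


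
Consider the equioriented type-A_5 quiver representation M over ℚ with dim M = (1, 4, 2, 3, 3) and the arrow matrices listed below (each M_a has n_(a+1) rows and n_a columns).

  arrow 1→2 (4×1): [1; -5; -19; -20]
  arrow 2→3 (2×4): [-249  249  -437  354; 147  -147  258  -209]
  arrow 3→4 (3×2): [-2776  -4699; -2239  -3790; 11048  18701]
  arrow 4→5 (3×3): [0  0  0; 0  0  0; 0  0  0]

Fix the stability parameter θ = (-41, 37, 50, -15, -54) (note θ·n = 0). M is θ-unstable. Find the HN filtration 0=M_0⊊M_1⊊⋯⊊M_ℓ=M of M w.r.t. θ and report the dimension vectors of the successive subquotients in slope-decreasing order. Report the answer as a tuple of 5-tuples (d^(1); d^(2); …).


Via rank(M_{q-1}∘⋯∘M_p): M ≅ I[1,4], I[2,2]^2, I[2,4], I[4,4], I[5,5]^3.
μ_θ-semistable layers: μ^(1)=37; μ^(2)=24; μ^(3)=-15; μ^(4)=-41; μ^(5)=-54

((0, 2, 0, 0, 0); (0, 2, 2, 2, 0); (0, 0, 0, 1, 0); (1, 0, 0, 0, 0); (0, 0, 0, 0, 3))


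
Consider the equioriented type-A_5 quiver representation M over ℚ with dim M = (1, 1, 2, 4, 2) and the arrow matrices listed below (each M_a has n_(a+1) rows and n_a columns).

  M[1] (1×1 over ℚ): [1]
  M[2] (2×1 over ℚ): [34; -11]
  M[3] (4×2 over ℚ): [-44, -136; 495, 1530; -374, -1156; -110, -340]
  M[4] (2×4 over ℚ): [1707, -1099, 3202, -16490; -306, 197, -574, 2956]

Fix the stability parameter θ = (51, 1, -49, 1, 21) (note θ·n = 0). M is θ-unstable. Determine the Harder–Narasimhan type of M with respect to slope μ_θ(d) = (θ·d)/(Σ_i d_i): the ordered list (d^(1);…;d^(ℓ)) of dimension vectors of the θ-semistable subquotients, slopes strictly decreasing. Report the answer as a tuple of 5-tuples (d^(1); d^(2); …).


Via rank(M_{q-1}∘⋯∘M_p): M ≅ I[1,3], I[3,5], I[4,4]^2, I[4,5].
μ_θ-semistable layers: μ^(1)=21; μ^(2)=1; μ^(3)=-49

((0, 0, 0, 0, 2); (1, 1, 1, 4, 0); (0, 0, 1, 0, 0))


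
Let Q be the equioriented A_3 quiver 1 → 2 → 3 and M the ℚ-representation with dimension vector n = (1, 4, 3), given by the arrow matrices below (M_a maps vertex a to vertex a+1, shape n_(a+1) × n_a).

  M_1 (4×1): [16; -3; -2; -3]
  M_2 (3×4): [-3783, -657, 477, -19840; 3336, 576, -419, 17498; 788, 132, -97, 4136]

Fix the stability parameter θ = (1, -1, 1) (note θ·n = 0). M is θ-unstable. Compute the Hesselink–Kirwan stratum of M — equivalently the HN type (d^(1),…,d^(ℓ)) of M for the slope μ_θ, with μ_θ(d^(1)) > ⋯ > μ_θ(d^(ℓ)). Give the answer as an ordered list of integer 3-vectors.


Barcode: M ≅ I[1,3], I[2,2], I[2,3]^2. HN layers by μ_θ (3 steps, strictly decreasing):
  μ^(1)=1; μ^(2)=0; μ^(3)=-1

((0, 0, 3); (1, 1, 0); (0, 3, 0))


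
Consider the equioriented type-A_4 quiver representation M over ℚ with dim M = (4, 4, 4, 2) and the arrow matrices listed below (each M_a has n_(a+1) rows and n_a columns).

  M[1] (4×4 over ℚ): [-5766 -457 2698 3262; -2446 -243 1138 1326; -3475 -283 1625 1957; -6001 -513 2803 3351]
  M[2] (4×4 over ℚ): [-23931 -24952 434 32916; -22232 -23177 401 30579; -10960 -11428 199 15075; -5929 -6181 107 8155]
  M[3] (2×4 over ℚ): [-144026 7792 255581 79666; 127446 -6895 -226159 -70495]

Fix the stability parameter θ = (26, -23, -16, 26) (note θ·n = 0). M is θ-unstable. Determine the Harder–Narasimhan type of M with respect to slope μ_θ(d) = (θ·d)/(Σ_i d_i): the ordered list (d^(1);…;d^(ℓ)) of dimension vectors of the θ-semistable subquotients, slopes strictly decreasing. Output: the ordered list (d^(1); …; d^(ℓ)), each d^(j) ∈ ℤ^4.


Interval decomposition of M: I[1,1]^2, I[1,2], I[1,4], I[2,3], I[2,4], I[3,3].
HN type (ℓ=5): μ^(1)=26; μ^(2)=3/2; μ^(3)=-13/3; μ^(4)=-16; μ^(5)=-23

((2, 0, 0, 2); (1, 1, 0, 0); (1, 1, 1, 0); (0, 0, 3, 0); (0, 2, 0, 0))


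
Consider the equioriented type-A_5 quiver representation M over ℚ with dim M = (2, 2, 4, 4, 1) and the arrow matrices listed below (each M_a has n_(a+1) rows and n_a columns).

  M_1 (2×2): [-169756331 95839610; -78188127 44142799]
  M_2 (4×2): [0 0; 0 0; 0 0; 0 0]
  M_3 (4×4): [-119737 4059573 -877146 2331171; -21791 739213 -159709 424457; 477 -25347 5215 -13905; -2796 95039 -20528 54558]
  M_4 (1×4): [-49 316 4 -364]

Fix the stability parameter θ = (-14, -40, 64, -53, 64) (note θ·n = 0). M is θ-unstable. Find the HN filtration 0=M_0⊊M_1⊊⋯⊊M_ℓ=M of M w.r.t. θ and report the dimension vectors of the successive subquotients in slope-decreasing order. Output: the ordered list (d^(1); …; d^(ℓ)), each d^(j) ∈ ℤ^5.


Interval decomposition of M: I[1,2]^2, I[3,4]^3, I[3,5].
HN type (ℓ=3): μ^(1)=64; μ^(2)=11/2; μ^(3)=-27

((0, 0, 0, 0, 1); (0, 0, 4, 4, 0); (2, 2, 0, 0, 0))


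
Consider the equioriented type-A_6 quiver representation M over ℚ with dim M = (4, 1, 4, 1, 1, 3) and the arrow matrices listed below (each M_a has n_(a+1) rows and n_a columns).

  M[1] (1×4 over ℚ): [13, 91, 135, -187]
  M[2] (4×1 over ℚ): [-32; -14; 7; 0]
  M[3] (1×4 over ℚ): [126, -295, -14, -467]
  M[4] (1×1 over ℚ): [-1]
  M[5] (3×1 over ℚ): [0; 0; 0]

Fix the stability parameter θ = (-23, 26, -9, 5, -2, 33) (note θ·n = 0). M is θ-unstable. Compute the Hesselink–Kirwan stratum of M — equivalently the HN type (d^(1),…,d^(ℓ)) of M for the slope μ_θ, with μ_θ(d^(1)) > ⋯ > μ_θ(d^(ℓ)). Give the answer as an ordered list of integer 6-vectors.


Via rank(M_{q-1}∘⋯∘M_p): M ≅ I[1,1]^3, I[1,3], I[3,3]^2, I[3,5], I[6,6]^3.
μ_θ-semistable layers: μ^(1)=33; μ^(2)=17/2; μ^(3)=3/2; μ^(4)=-9; μ^(5)=-23

((0, 0, 0, 0, 0, 3); (0, 1, 1, 0, 0, 0); (0, 0, 0, 1, 1, 0); (0, 0, 3, 0, 0, 0); (4, 0, 0, 0, 0, 0))


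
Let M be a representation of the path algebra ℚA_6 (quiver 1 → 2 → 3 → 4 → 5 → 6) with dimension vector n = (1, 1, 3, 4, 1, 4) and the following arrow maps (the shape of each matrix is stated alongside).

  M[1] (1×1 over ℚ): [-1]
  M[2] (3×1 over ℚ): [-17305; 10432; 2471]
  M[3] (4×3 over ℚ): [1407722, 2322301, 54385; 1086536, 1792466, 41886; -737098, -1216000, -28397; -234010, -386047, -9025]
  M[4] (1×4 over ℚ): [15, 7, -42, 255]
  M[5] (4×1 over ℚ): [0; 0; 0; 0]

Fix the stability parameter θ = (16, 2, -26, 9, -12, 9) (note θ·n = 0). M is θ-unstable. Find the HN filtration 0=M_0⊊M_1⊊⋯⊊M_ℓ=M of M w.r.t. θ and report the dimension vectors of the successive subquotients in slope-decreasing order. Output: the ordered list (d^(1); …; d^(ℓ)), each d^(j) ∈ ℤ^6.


Interval decomposition of M: I[1,4], I[3,4], I[3,5], I[4,4], I[6,6]^4.
HN type (ℓ=4): μ^(1)=9; μ^(2)=-3/2; μ^(3)=-8/3; μ^(4)=-26

((0, 0, 0, 3, 0, 4); (0, 0, 0, 1, 1, 0); (1, 1, 1, 0, 0, 0); (0, 0, 2, 0, 0, 0))


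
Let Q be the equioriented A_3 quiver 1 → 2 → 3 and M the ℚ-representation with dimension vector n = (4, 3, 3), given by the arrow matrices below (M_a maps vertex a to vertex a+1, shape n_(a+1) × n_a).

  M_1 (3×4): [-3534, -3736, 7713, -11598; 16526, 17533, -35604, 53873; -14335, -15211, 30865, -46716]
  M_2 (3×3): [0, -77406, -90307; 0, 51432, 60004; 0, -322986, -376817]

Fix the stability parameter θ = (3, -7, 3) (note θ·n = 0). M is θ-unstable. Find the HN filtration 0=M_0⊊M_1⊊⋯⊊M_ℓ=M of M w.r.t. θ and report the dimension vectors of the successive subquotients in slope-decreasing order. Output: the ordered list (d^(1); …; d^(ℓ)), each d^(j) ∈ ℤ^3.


Barcode: M ≅ I[1,1], I[1,2]^2, I[1,3], I[3,3]^2. HN layers by μ_θ (2 steps, strictly decreasing):
  μ^(1)=3; μ^(2)=-2

((1, 0, 3); (3, 3, 0))
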